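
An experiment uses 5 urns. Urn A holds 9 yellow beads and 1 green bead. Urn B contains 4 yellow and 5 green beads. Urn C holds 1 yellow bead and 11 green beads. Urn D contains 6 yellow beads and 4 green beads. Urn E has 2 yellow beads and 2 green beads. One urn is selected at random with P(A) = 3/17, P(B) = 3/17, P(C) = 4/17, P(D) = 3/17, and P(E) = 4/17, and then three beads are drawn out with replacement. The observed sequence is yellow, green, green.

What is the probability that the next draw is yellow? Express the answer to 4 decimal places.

The likelihood of the observed sequence under each hypothesis: P(data | urn A) = (9/10)(1/10)(1/10) = 0.009; P(data | urn B) = (4/9)(5/9)(5/9) = 0.13717; P(data | urn C) = (1/12)(11/12)(11/12) = 0.070023; P(data | urn D) = (6/10)(4/10)(4/10) = 0.096; P(data | urn E) = (2/4)(2/4)(2/4) = 0.125.
The prior-weighted likelihoods are 3/17 · 0.009 = 0.0015882, 3/17 · 0.13717 = 0.024207, 4/17 · 0.070023 = 0.016476, 3/17 · 0.096 = 0.016941, 4/17 · 0.125 = 0.029412; with total 0.088624.
Dividing through by the total gives posterior P(urn A | data) = 0.017921, P(urn B | data) = 0.27314, P(urn C | data) = 0.18591, P(urn D | data) = 0.19116, P(urn E | data) = 0.33187.
Averaging over the posterior, P(yellow next | data) = (9/10)(0.017921) + (4/9)(0.27314) + (1/12)(0.18591) + (3/5)(0.19116) + (1/2)(0.33187) = 0.43365.

0.4336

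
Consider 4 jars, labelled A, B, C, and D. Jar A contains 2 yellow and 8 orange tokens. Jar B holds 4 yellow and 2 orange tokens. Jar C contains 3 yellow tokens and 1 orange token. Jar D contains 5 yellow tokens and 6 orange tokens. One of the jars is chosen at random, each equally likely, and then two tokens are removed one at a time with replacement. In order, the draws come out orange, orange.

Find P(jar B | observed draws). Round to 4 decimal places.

Under each hypothesis, the probability of the observed sequence is: P(data | jar A) = (8/10)(8/10) = 0.64; P(data | jar B) = (2/6)(2/6) = 0.11111; P(data | jar C) = (1/4)(1/4) = 0.0625; P(data | jar D) = (6/11)(6/11) = 0.29752.
Multiplying each by its prior: 1/4 · 0.64 = 0.16, 1/4 · 0.11111 = 0.027778, 1/4 · 0.0625 = 0.015625, 1/4 · 0.29752 = 0.07438; these sum to 0.27778.
So P(jar B | data) = (0.027778) / (0.27778) = 0.099998.

0.1000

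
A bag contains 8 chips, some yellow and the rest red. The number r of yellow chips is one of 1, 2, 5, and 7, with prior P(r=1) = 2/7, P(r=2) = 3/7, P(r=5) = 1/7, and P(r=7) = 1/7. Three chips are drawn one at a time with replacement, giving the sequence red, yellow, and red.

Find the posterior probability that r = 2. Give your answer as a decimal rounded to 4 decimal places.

0.5902

Compute the likelihood of the observed sequence for each case: P(data | r = 1) = (7/8)(1/8)(7/8) = 0.095703; P(data | r = 2) = (6/8)(2/8)(6/8) = 0.14062; P(data | r = 5) = (3/8)(5/8)(3/8) = 0.087891; P(data | r = 7) = (1/8)(7/8)(1/8) = 0.013672.
The prior-weighted likelihoods are 2/7 · 0.095703 = 0.027344, 3/7 · 0.14062 = 0.060268, 1/7 · 0.087891 = 0.012556, 1/7 · 0.013672 = 0.0019531; with total 0.10212.
By Bayes' rule, P(r = 2 | data) = (0.060268) / (0.10212) = 0.59016.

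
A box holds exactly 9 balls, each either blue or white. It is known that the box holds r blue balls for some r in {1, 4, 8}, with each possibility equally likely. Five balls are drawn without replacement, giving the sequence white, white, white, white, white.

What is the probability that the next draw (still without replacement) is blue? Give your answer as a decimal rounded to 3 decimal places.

0.263

Compute the likelihood of the observed sequence for each case: P(data | r = 1) = (8/9)(7/8)(6/7)(5/6)(4/5) = 4/9; P(data | r = 4) = (5/9)(4/8)(3/7)(2/6)(1/5) = 1/126; P(data | r = 8) = (1/9)(0/8) = 0.
Weighting by the prior gives 1/3 · 4/9 = 4/27, 1/3 · 1/126 = 1/378, 1/3 · 0 = 0; summing to 19/126.
Normalising, the posterior is P(r = 1 | data) = 56/57, P(r = 4 | data) = 1/57, P(r = 8 | data) = 0.
So P(blue next | data) = Σ P(blue next | H) P(H | data) = (1/4)(56/57) + (1)(1/57) = 5/19.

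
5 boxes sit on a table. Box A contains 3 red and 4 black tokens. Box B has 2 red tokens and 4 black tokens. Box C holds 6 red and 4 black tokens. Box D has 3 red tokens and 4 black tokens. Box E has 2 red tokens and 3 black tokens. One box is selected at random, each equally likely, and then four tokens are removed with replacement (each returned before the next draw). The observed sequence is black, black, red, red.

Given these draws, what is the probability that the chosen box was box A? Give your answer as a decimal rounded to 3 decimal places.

Under each hypothesis, the probability of the observed sequence is: P(data | box A) = (4/7)(4/7)(3/7)(3/7) = 0.059975; P(data | box B) = (4/6)(4/6)(2/6)(2/6) = 0.049383; P(data | box C) = (4/10)(4/10)(6/10)(6/10) = 0.0576; P(data | box D) = (4/7)(4/7)(3/7)(3/7) = 0.059975; P(data | box E) = (3/5)(3/5)(2/5)(2/5) = 0.0576.
Multiplying each by its prior: 1/5 · 0.059975 = 0.011995, 1/5 · 0.049383 = 0.0098765, 1/5 · 0.0576 = 0.01152, 1/5 · 0.059975 = 0.011995, 1/5 · 0.0576 = 0.01152; these sum to 0.056907.
By Bayes' rule, P(box A | data) = (0.011995) / (0.056907) = 0.21078.

0.211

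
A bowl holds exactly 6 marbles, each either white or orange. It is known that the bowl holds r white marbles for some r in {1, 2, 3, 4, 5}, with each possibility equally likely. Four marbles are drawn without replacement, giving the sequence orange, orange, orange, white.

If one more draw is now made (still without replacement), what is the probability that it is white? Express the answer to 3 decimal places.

The likelihood of the observed sequence under each hypothesis: P(data | r = 1) = (5/6)(4/5)(3/4)(1/3) = 1/6; P(data | r = 2) = (4/6)(3/5)(2/4)(2/3) = 2/15; P(data | r = 3) = (3/6)(2/5)(1/4)(3/3) = 1/20; P(data | r = 4) = (2/6)(1/5)(0/4) = 0; P(data | r = 5) = (1/6)(0/5) = 0.
Weighting by the prior gives 1/5 · 1/6 = 1/30, 1/5 · 2/15 = 2/75, 1/5 · 1/20 = 1/100, 1/5 · 0 = 0, 1/5 · 0 = 0; with total 7/100.
Dividing through by the total gives posterior P(r = 1 | data) = 10/21, P(r = 2 | data) = 8/21, P(r = 3 | data) = 1/7, P(r = 4 | data) = 0, P(r = 5 | data) = 0.
The predictive probability is P(white next | data) = (0)(10/21) + (1/2)(8/21) + (1)(1/7) = 1/3.

0.333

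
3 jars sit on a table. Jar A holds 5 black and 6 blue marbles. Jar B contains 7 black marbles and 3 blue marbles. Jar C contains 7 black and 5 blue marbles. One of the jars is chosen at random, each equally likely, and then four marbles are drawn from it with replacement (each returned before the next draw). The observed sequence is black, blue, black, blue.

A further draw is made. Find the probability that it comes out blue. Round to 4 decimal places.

Compute the likelihood of the observed sequence for each case: P(data | jar A) = (5/11)(6/11)(5/11)(6/11) = 0.061471; P(data | jar B) = (7/10)(3/10)(7/10)(3/10) = 0.0441; P(data | jar C) = (7/12)(5/12)(7/12)(5/12) = 0.059076.
Weighting by the prior gives 1/3 · 0.061471 = 0.02049, 1/3 · 0.0441 = 0.0147, 1/3 · 0.059076 = 0.019692; these sum to 0.054882.
Normalising, the posterior is P(jar A | data) = 0.37335, P(jar B | data) = 0.26785, P(jar C | data) = 0.3588.
Averaging over the posterior, P(blue next | data) = (6/11)(0.37335) + (3/10)(0.26785) + (5/12)(0.3588) = 0.4335.

0.4335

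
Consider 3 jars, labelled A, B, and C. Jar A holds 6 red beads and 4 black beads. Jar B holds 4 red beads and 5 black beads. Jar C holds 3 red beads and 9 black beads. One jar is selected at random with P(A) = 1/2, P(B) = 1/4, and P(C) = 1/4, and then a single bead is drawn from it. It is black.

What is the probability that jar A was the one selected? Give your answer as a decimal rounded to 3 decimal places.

0.380

The likelihood of this draw under each hypothesis: P(data | jar A) = (4/10) = 2/5; P(data | jar B) = (5/9) = 5/9; P(data | jar C) = (9/12) = 3/4.
Weighting by the prior gives 1/2 · 2/5 = 1/5, 1/4 · 5/9 = 5/36, 1/4 · 3/4 = 3/16; these sum to 379/720.
So P(jar A | data) = (1/5) / (379/720) = 144/379.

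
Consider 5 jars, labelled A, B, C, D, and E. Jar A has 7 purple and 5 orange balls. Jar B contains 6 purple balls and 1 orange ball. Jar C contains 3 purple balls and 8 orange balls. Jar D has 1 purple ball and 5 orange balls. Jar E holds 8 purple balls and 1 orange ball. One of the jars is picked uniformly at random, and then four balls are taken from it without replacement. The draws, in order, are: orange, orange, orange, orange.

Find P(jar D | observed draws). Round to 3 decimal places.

0.600

For each hypothesis, P(data | H) works out to: P(data | jar A) = (5/12)(4/11)(3/10)(2/9) = 1/99; P(data | jar B) = (1/7)(0/6) = 0; P(data | jar C) = (8/11)(7/10)(6/9)(5/8) = 7/33; P(data | jar D) = (5/6)(4/5)(3/4)(2/3) = 1/3; P(data | jar E) = (1/9)(0/8) = 0.
The prior-weighted likelihoods are 1/5 · 1/99 = 1/495, 1/5 · 0 = 0, 1/5 · 7/33 = 7/165, 1/5 · 1/3 = 1/15, 1/5 · 0 = 0; with total 1/9.
By Bayes' rule, P(jar D | data) = (1/15) / (1/9) = 3/5.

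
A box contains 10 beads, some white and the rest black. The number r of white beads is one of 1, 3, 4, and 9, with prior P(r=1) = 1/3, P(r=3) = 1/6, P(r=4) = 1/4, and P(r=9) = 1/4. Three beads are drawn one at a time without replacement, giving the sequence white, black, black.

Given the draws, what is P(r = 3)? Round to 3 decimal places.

0.280

The likelihood of the observed sequence under each hypothesis: P(data | r = 1) = (1/10)(9/9)(8/8) = 1/10; P(data | r = 3) = (3/10)(7/9)(6/8) = 7/40; P(data | r = 4) = (4/10)(6/9)(5/8) = 1/6; P(data | r = 9) = (9/10)(1/9)(0/8) = 0.
Multiplying each by its prior: 1/3 · 1/10 = 1/30, 1/6 · 7/40 = 7/240, 1/4 · 1/6 = 1/24, 1/4 · 0 = 0; these sum to 5/48.
By Bayes' rule, P(r = 3 | data) = (7/240) / (5/48) = 7/25.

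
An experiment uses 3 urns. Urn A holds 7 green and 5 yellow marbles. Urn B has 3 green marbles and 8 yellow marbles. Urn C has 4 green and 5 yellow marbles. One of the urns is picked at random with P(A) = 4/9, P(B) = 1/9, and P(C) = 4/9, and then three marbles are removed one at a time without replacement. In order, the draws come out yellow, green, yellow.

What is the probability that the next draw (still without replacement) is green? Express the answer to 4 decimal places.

For each hypothesis, P(data | H) works out to: P(data | urn A) = (5/12)(7/11)(4/10) = 0.10606; P(data | urn B) = (8/11)(3/10)(7/9) = 0.1697; P(data | urn C) = (5/9)(4/8)(4/7) = 0.15873.
The prior-weighted likelihoods are 4/9 · 0.10606 = 0.047138, 1/9 · 0.1697 = 0.018855, 4/9 · 0.15873 = 0.070547; with total 0.13654.
Normalising, the posterior is P(urn A | data) = 0.34523, P(urn B | data) = 0.13809, P(urn C | data) = 0.51667.
The predictive probability is P(green next | data) = (2/3)(0.34523) + (1/4)(0.13809) + (1/2)(0.51667) = 0.52302.

0.5230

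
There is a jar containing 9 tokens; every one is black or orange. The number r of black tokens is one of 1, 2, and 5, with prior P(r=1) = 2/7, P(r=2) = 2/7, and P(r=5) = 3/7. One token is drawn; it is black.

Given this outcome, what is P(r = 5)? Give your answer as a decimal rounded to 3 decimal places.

0.714

The likelihood of this draw under each hypothesis: P(data | r = 1) = (1/9) = 1/9; P(data | r = 2) = (2/9) = 2/9; P(data | r = 5) = (5/9) = 5/9.
Weighting by the prior gives 2/7 · 1/9 = 2/63, 2/7 · 2/9 = 4/63, 3/7 · 5/9 = 5/21; summing to 1/3.
By Bayes' rule, P(r = 5 | data) = (5/21) / (1/3) = 5/7.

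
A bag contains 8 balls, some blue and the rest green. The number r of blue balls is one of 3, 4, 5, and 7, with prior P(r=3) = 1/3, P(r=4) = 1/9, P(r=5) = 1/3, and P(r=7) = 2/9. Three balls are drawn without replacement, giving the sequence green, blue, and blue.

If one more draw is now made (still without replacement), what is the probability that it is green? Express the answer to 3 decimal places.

The likelihood of the observed sequence under each hypothesis: P(data | r = 3) = (5/8)(3/7)(2/6) = 5/56; P(data | r = 4) = (4/8)(4/7)(3/6) = 1/7; P(data | r = 5) = (3/8)(5/7)(4/6) = 5/28; P(data | r = 7) = (1/8)(7/7)(6/6) = 1/8.
Weighting by the prior gives 1/3 · 5/56 = 5/168, 1/9 · 1/7 = 1/63, 1/3 · 5/28 = 5/84, 2/9 · 1/8 = 1/36; summing to 67/504.
Normalising, the posterior is P(r = 3 | data) = 15/67, P(r = 4 | data) = 8/67, P(r = 5 | data) = 30/67, P(r = 7 | data) = 14/67.
The predictive probability is P(green next | data) = (4/5)(15/67) + (3/5)(8/67) + (2/5)(30/67) + (0)(14/67) = 144/335.

0.430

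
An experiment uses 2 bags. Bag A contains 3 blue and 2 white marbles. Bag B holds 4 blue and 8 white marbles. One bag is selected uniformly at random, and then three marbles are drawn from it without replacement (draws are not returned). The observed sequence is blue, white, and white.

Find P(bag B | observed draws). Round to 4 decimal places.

Under each hypothesis, the probability of the observed sequence is: P(data | bag A) = (3/5)(2/4)(1/3) = 1/10; P(data | bag B) = (4/12)(8/11)(7/10) = 28/165.
Multiplying each by its prior: 1/2 · 1/10 = 1/20, 1/2 · 28/165 = 14/165; summing to 89/660.
Hence P(bag B | data) = (14/165) / (89/660) = 56/89.

0.6292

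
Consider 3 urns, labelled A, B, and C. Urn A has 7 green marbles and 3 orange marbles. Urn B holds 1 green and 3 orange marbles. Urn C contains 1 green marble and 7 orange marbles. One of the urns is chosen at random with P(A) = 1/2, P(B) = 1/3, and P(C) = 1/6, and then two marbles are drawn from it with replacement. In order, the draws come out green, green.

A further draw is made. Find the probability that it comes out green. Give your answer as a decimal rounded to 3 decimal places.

Under each hypothesis, the probability of the observed sequence is: P(data | urn A) = (7/10)(7/10) = 0.49; P(data | urn B) = (1/4)(1/4) = 0.0625; P(data | urn C) = (1/8)(1/8) = 0.015625.
The prior-weighted likelihoods are 1/2 · 0.49 = 0.245, 1/3 · 0.0625 = 0.020833, 1/6 · 0.015625 = 0.0026042; these sum to 0.26844.
Normalising, the posterior is P(urn A | data) = 0.91269, P(urn B | data) = 0.07761, P(urn C | data) = 0.0097012.
The predictive probability is P(green next | data) = (7/10)(0.91269) + (1/4)(0.07761) + (1/8)(0.0097012) = 0.6595.

0.659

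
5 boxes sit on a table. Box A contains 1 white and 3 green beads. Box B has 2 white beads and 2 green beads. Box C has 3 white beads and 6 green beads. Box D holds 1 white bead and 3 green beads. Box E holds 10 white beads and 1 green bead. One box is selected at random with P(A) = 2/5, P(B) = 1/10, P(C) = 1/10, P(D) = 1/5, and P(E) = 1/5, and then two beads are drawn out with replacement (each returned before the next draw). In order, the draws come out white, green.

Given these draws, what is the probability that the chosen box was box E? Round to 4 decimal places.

0.0938

Compute the likelihood of the observed sequence for each case: P(data | box A) = (1/4)(3/4) = 0.1875; P(data | box B) = (2/4)(2/4) = 0.25; P(data | box C) = (3/9)(6/9) = 0.22222; P(data | box D) = (1/4)(3/4) = 0.1875; P(data | box E) = (10/11)(1/11) = 0.082645.
The prior-weighted likelihoods are 2/5 · 0.1875 = 0.075, 1/10 · 0.25 = 0.025, 1/10 · 0.22222 = 0.022222, 1/5 · 0.1875 = 0.0375, 1/5 · 0.082645 = 0.016529; with total 0.17625.
By Bayes' rule, P(box E | data) = (0.016529) / (0.17625) = 0.093781.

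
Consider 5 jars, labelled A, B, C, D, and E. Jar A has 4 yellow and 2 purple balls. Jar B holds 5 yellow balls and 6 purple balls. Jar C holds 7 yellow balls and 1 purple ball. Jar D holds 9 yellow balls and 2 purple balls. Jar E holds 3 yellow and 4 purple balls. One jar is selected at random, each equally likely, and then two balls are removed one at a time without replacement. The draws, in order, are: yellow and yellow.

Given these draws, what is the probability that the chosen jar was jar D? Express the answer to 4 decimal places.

Under each hypothesis, the probability of the observed sequence is: P(data | jar A) = (4/6)(3/5) = 0.4; P(data | jar B) = (5/11)(4/10) = 0.18182; P(data | jar C) = (7/8)(6/7) = 0.75; P(data | jar D) = (9/11)(8/10) = 0.65455; P(data | jar E) = (3/7)(2/6) = 0.14286.
Multiplying each by its prior: 1/5 · 0.4 = 0.08, 1/5 · 0.18182 = 0.036364, 1/5 · 0.75 = 0.15, 1/5 · 0.65455 = 0.13091, 1/5 · 0.14286 = 0.028571; summing to 0.42584.
Therefore the posterior P(jar D | data) = (0.13091) / (0.42584) = 0.30741.

0.3074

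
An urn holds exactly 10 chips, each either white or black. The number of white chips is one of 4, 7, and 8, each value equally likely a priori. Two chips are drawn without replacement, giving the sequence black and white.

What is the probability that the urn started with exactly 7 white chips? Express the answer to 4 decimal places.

For each hypothesis, P(data | H) works out to: P(data | r = 4) = (6/10)(4/9) = 4/15; P(data | r = 7) = (3/10)(7/9) = 7/30; P(data | r = 8) = (2/10)(8/9) = 8/45.
The prior-weighted likelihoods are 1/3 · 4/15 = 4/45, 1/3 · 7/30 = 7/90, 1/3 · 8/45 = 8/135; summing to 61/270.
Therefore the posterior P(r = 7 | data) = (7/90) / (61/270) = 21/61.

0.3443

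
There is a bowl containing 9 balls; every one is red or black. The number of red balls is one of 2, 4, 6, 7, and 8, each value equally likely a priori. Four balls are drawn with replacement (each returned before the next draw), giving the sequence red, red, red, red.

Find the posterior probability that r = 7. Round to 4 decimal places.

The likelihood of the observed sequence under each hypothesis: P(data | r = 2) = (2/9)(2/9)(2/9)(2/9) = 0.0024387; P(data | r = 4) = (4/9)(4/9)(4/9)(4/9) = 0.039018; P(data | r = 6) = (6/9)(6/9)(6/9)(6/9) = 0.19753; P(data | r = 7) = (7/9)(7/9)(7/9)(7/9) = 0.36595; P(data | r = 8) = (8/9)(8/9)(8/9)(8/9) = 0.6243.
Weighting by the prior gives 1/5 · 0.0024387 = 0.00048773, 1/5 · 0.039018 = 0.0078037, 1/5 · 0.19753 = 0.039506, 1/5 · 0.36595 = 0.07319, 1/5 · 0.6243 = 0.12486; these sum to 0.24585.
So P(r = 7 | data) = (0.07319) / (0.24585) = 0.29771.

0.2977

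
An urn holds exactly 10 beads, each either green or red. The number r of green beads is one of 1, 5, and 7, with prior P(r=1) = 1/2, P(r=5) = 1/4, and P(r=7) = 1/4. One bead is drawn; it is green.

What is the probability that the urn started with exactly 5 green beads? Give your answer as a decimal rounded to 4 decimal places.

0.3571

Under each hypothesis, the probability of this draw is: P(data | r = 1) = (1/10) = 1/10; P(data | r = 5) = (5/10) = 1/2; P(data | r = 7) = (7/10) = 7/10.
Weighting by the prior gives 1/2 · 1/10 = 1/20, 1/4 · 1/2 = 1/8, 1/4 · 7/10 = 7/40; with total 7/20.
Hence P(r = 5 | data) = (1/8) / (7/20) = 5/14.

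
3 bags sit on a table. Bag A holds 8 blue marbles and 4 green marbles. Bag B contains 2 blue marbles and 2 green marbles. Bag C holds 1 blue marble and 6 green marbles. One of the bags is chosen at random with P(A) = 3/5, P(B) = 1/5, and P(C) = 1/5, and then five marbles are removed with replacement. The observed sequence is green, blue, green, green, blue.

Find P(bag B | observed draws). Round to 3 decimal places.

0.334

Compute the likelihood of the observed sequence for each case: P(data | bag A) = (4/12)(8/12)(4/12)(4/12)(8/12) = 0.016461; P(data | bag B) = (2/4)(2/4)(2/4)(2/4)(2/4) = 0.03125; P(data | bag C) = (6/7)(1/7)(6/7)(6/7)(1/7) = 0.012852.
Weighting by the prior gives 3/5 · 0.016461 = 0.0098765, 1/5 · 0.03125 = 0.00625, 1/5 · 0.012852 = 0.0025704; with total 0.018697.
Therefore the posterior P(bag B | data) = (0.00625) / (0.018697) = 0.33428.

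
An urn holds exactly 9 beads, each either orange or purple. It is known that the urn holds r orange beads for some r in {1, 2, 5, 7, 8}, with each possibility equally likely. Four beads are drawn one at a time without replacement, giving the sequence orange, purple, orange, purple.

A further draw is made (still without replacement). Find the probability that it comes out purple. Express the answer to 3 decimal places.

Under each hypothesis, the probability of the observed sequence is: P(data | r = 1) = (1/9)(8/8)(0/7) = 0; P(data | r = 2) = (2/9)(7/8)(1/7)(6/6) = 1/36; P(data | r = 5) = (5/9)(4/8)(4/7)(3/6) = 5/63; P(data | r = 7) = (7/9)(2/8)(6/7)(1/6) = 1/36; P(data | r = 8) = (8/9)(1/8)(7/7)(0/6) = 0.
Weighting by the prior gives 1/5 · 0 = 0, 1/5 · 1/36 = 1/180, 1/5 · 5/63 = 1/63, 1/5 · 1/36 = 1/180, 1/5 · 0 = 0; these sum to 17/630.
Dividing through by the total gives posterior P(r = 1 | data) = 0, P(r = 2 | data) = 7/34, P(r = 5 | data) = 10/17, P(r = 7 | data) = 7/34, P(r = 8 | data) = 0.
The predictive probability is P(purple next | data) = (1)(7/34) + (2/5)(10/17) + (0)(7/34) = 15/34.

0.441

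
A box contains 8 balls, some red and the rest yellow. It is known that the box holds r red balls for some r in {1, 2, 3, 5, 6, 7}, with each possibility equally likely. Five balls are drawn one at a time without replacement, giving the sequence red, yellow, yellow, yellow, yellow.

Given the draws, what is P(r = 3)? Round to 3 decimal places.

For each hypothesis, P(data | H) works out to: P(data | r = 1) = (1/8)(7/7)(6/6)(5/5)(4/4) = 1/8; P(data | r = 2) = (2/8)(6/7)(5/6)(4/5)(3/4) = 3/28; P(data | r = 3) = (3/8)(5/7)(4/6)(3/5)(2/4) = 3/56; P(data | r = 5) = (5/8)(3/7)(2/6)(1/5)(0/4) = 0; P(data | r = 6) = (6/8)(2/7)(1/6)(0/5) = 0; P(data | r = 7) = (7/8)(1/7)(0/6) = 0.
Multiplying each by its prior: 1/6 · 1/8 = 1/48, 1/6 · 3/28 = 1/56, 1/6 · 3/56 = 1/112, 1/6 · 0 = 0, 1/6 · 0 = 0, 1/6 · 0 = 0; these sum to 1/21.
Therefore the posterior P(r = 3 | data) = (1/112) / (1/21) = 3/16.

0.188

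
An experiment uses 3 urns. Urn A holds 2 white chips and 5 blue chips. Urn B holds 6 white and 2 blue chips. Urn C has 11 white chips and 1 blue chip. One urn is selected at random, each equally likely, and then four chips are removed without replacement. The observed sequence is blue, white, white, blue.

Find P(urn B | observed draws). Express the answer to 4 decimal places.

0.4286

For each hypothesis, P(data | H) works out to: P(data | urn A) = (5/7)(2/6)(1/5)(4/4) = 1/21; P(data | urn B) = (2/8)(6/7)(5/6)(1/5) = 1/28; P(data | urn C) = (1/12)(11/11)(10/10)(0/9) = 0.
Multiplying each by its prior: 1/3 · 1/21 = 1/63, 1/3 · 1/28 = 1/84, 1/3 · 0 = 0; with total 1/36.
So P(urn B | data) = (1/84) / (1/36) = 3/7.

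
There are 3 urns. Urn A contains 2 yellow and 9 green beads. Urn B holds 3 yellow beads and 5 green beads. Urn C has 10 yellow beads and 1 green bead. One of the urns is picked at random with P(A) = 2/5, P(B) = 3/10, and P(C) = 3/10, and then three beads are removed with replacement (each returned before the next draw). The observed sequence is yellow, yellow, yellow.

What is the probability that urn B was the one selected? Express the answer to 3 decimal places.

0.065

The likelihood of the observed sequence under each hypothesis: P(data | urn A) = (2/11)(2/11)(2/11) = 0.0060105; P(data | urn B) = (3/8)(3/8)(3/8) = 0.052734; P(data | urn C) = (10/11)(10/11)(10/11) = 0.75131.
Weighting by the prior gives 2/5 · 0.0060105 = 0.0024042, 3/10 · 0.052734 = 0.01582, 3/10 · 0.75131 = 0.22539; these sum to 0.24362.
So P(urn B | data) = (0.01582) / (0.24362) = 0.064939.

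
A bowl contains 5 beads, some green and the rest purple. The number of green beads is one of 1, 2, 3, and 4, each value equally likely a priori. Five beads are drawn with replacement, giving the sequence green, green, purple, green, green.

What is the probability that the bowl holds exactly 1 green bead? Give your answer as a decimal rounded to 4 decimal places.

0.0085

Compute the likelihood of the observed sequence for each case: P(data | r = 1) = (1/5)(1/5)(4/5)(1/5)(1/5) = 0.00128; P(data | r = 2) = (2/5)(2/5)(3/5)(2/5)(2/5) = 0.01536; P(data | r = 3) = (3/5)(3/5)(2/5)(3/5)(3/5) = 0.05184; P(data | r = 4) = (4/5)(4/5)(1/5)(4/5)(4/5) = 0.08192.
The prior-weighted likelihoods are 1/4 · 0.00128 = 0.00032, 1/4 · 0.01536 = 0.00384, 1/4 · 0.05184 = 0.01296, 1/4 · 0.08192 = 0.02048; summing to 0.0376.
Therefore the posterior P(r = 1 | data) = (0.00032) / (0.0376) = 0.0085106.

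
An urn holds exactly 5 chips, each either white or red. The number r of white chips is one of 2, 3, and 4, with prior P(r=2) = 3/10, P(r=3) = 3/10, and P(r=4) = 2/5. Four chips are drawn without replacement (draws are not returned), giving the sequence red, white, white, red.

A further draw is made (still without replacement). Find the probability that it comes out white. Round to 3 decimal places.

0.500

Under each hypothesis, the probability of the observed sequence is: P(data | r = 2) = (3/5)(2/4)(1/3)(2/2) = 1/10; P(data | r = 3) = (2/5)(3/4)(2/3)(1/2) = 1/10; P(data | r = 4) = (1/5)(4/4)(3/3)(0/2) = 0.
The prior-weighted likelihoods are 3/10 · 1/10 = 3/100, 3/10 · 1/10 = 3/100, 2/5 · 0 = 0; these sum to 3/50.
Dividing through by the total gives posterior P(r = 2 | data) = 1/2, P(r = 3 | data) = 1/2, P(r = 4 | data) = 0.
So P(white next | data) = Σ P(white next | H) P(H | data) = (0)(1/2) + (1)(1/2) = 1/2.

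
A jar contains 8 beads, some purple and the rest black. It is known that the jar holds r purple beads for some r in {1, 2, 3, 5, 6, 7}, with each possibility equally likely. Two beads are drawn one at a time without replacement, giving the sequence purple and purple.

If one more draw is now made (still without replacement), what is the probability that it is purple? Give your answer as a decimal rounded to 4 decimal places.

0.6600

Under each hypothesis, the probability of the observed sequence is: P(data | r = 1) = (1/8)(0/7) = 0; P(data | r = 2) = (2/8)(1/7) = 1/28; P(data | r = 3) = (3/8)(2/7) = 3/28; P(data | r = 5) = (5/8)(4/7) = 5/14; P(data | r = 6) = (6/8)(5/7) = 15/28; P(data | r = 7) = (7/8)(6/7) = 3/4.
The prior-weighted likelihoods are 1/6 · 0 = 0, 1/6 · 1/28 = 1/168, 1/6 · 3/28 = 1/56, 1/6 · 5/14 = 5/84, 1/6 · 15/28 = 5/56, 1/6 · 3/4 = 1/8; summing to 25/84.
Normalising, the posterior is P(r = 1 | data) = 0, P(r = 2 | data) = 1/50, P(r = 3 | data) = 3/50, P(r = 5 | data) = 1/5, P(r = 6 | data) = 3/10, P(r = 7 | data) = 21/50.
So P(purple next | data) = Σ P(purple next | H) P(H | data) = (0)(1/50) + (1/6)(3/50) + (1/2)(1/5) + (2/3)(3/10) + (5/6)(21/50) = 33/50.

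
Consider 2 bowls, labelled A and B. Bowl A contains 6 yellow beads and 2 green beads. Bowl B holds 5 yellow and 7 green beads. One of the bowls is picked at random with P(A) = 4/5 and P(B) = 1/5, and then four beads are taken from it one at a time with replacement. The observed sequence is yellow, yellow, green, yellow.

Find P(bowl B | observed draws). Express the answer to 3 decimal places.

0.091

Under each hypothesis, the probability of the observed sequence is: P(data | bowl A) = (6/8)(6/8)(2/8)(6/8) = 0.10547; P(data | bowl B) = (5/12)(5/12)(7/12)(5/12) = 0.042197.
The prior-weighted likelihoods are 4/5 · 0.10547 = 0.084375, 1/5 · 0.042197 = 0.0084394; with total 0.092814.
Hence P(bowl B | data) = (0.0084394) / (0.092814) = 0.090928.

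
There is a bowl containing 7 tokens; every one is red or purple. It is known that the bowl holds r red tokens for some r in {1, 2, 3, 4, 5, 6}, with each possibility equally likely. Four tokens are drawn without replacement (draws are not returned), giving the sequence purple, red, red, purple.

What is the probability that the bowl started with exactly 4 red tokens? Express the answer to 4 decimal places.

Compute the likelihood of the observed sequence for each case: P(data | r = 1) = (6/7)(1/6)(0/5) = 0; P(data | r = 2) = (5/7)(2/6)(1/5)(4/4) = 1/21; P(data | r = 3) = (4/7)(3/6)(2/5)(3/4) = 3/35; P(data | r = 4) = (3/7)(4/6)(3/5)(2/4) = 3/35; P(data | r = 5) = (2/7)(5/6)(4/5)(1/4) = 1/21; P(data | r = 6) = (1/7)(6/6)(5/5)(0/4) = 0.
Multiplying each by its prior: 1/6 · 0 = 0, 1/6 · 1/21 = 1/126, 1/6 · 3/35 = 1/70, 1/6 · 3/35 = 1/70, 1/6 · 1/21 = 1/126, 1/6 · 0 = 0; summing to 2/45.
Therefore the posterior P(r = 4 | data) = (1/70) / (2/45) = 9/28.

0.3214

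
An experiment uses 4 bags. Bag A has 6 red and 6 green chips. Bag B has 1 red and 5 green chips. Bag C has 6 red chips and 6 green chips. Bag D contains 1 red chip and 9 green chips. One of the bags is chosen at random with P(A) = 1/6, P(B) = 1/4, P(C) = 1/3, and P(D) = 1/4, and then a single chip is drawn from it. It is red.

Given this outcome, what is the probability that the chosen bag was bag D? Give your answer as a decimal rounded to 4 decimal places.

Under each hypothesis, the probability of this draw is: P(data | bag A) = (6/12) = 1/2; P(data | bag B) = (1/6) = 1/6; P(data | bag C) = (6/12) = 1/2; P(data | bag D) = (1/10) = 1/10.
Weighting by the prior gives 1/6 · 1/2 = 1/12, 1/4 · 1/6 = 1/24, 1/3 · 1/2 = 1/6, 1/4 · 1/10 = 1/40; with total 19/60.
Therefore the posterior P(bag D | data) = (1/40) / (19/60) = 3/38.

0.0789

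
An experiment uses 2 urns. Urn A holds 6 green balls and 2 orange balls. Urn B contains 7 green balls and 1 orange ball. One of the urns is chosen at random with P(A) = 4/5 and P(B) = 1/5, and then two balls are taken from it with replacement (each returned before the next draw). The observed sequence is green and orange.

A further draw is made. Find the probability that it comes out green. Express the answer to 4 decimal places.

For each hypothesis, P(data | H) works out to: P(data | urn A) = (6/8)(2/8) = 3/16; P(data | urn B) = (7/8)(1/8) = 7/64.
The prior-weighted likelihoods are 4/5 · 3/16 = 3/20, 1/5 · 7/64 = 7/320; with total 11/64.
The posterior is then P(urn A | data) = 48/55, P(urn B | data) = 7/55.
So P(green next | data) = Σ P(green next | H) P(H | data) = (3/4)(48/55) + (7/8)(7/55) = 337/440.

0.7659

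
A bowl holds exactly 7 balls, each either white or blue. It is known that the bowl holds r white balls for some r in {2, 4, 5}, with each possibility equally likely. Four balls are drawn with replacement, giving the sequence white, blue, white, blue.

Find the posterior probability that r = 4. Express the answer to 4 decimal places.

0.4186

Compute the likelihood of the observed sequence for each case: P(data | r = 2) = (2/7)(5/7)(2/7)(5/7) = 0.041649; P(data | r = 4) = (4/7)(3/7)(4/7)(3/7) = 0.059975; P(data | r = 5) = (5/7)(2/7)(5/7)(2/7) = 0.041649.
The prior-weighted likelihoods are 1/3 · 0.041649 = 0.013883, 1/3 · 0.059975 = 0.019992, 1/3 · 0.041649 = 0.013883; these sum to 0.047758.
By Bayes' rule, P(r = 4 | data) = (0.019992) / (0.047758) = 0.4186.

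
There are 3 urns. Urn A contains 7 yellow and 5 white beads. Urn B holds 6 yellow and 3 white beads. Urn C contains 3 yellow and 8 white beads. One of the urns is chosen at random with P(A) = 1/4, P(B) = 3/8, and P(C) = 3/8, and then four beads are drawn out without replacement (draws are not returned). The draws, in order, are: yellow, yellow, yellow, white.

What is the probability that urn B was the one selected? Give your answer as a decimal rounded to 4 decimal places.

0.6469

Under each hypothesis, the probability of the observed sequence is: P(data | urn A) = (7/12)(6/11)(5/10)(5/9) = 0.088384; P(data | urn B) = (6/9)(5/8)(4/7)(3/6) = 0.11905; P(data | urn C) = (3/11)(2/10)(1/9)(8/8) = 0.0060606.
The prior-weighted likelihoods are 1/4 · 0.088384 = 0.022096, 3/8 · 0.11905 = 0.044643, 3/8 · 0.0060606 = 0.0022727; summing to 0.069012.
By Bayes' rule, P(urn B | data) = (0.044643) / (0.069012) = 0.64689.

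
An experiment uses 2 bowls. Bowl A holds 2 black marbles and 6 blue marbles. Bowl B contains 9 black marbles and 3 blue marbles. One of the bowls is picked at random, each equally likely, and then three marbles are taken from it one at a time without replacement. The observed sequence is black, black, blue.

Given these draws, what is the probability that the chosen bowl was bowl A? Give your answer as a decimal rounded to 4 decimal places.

Compute the likelihood of the observed sequence for each case: P(data | bowl A) = (2/8)(1/7)(6/6) = 0.035714; P(data | bowl B) = (9/12)(8/11)(3/10) = 0.16364.
Multiplying each by its prior: 1/2 · 0.035714 = 0.017857, 1/2 · 0.16364 = 0.081818; these sum to 0.099675.
Therefore the posterior P(bowl A | data) = (0.017857) / (0.099675) = 0.17915.

0.1792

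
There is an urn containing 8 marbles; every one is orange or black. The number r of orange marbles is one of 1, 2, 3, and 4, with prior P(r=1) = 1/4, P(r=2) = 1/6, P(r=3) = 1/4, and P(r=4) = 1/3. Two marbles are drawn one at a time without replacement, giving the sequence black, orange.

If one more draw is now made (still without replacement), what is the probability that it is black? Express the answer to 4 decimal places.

Compute the likelihood of the observed sequence for each case: P(data | r = 1) = (7/8)(1/7) = 1/8; P(data | r = 2) = (6/8)(2/7) = 3/14; P(data | r = 3) = (5/8)(3/7) = 15/56; P(data | r = 4) = (4/8)(4/7) = 2/7.
Multiplying each by its prior: 1/4 · 1/8 = 1/32, 1/6 · 3/14 = 1/28, 1/4 · 15/56 = 15/224, 1/3 · 2/7 = 2/21; summing to 11/48.
The posterior is then P(r = 1 | data) = 3/22, P(r = 2 | data) = 12/77, P(r = 3 | data) = 45/154, P(r = 4 | data) = 32/77.
The predictive probability is P(black next | data) = (1)(3/22) + (5/6)(12/77) + (2/3)(45/154) + (1/2)(32/77) = 103/154.

0.6688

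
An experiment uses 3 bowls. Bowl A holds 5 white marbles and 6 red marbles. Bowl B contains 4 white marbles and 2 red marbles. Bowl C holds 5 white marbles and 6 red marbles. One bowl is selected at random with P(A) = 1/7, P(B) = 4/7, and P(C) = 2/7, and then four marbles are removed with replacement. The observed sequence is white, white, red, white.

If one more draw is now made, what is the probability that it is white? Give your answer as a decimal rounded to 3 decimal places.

0.607

The likelihood of the observed sequence under each hypothesis: P(data | bowl A) = (5/11)(5/11)(6/11)(5/11) = 0.051226; P(data | bowl B) = (4/6)(4/6)(2/6)(4/6) = 0.098765; P(data | bowl C) = (5/11)(5/11)(6/11)(5/11) = 0.051226.
The prior-weighted likelihoods are 1/7 · 0.051226 = 0.007318, 4/7 · 0.098765 = 0.056437, 2/7 · 0.051226 = 0.014636; these sum to 0.078391.
Dividing through by the total gives posterior P(bowl A | data) = 0.093352, P(bowl B | data) = 0.71994, P(bowl C | data) = 0.1867.
Averaging over the posterior, P(white next | data) = (5/11)(0.093352) + (2/3)(0.71994) + (5/11)(0.1867) = 0.60726.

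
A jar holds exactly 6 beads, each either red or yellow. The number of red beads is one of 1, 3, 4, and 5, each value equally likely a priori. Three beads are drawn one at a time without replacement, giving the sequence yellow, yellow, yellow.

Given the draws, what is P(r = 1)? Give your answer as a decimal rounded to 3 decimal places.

Under each hypothesis, the probability of the observed sequence is: P(data | r = 1) = (5/6)(4/5)(3/4) = 1/2; P(data | r = 3) = (3/6)(2/5)(1/4) = 1/20; P(data | r = 4) = (2/6)(1/5)(0/4) = 0; P(data | r = 5) = (1/6)(0/5) = 0.
Multiplying each by its prior: 1/4 · 1/2 = 1/8, 1/4 · 1/20 = 1/80, 1/4 · 0 = 0, 1/4 · 0 = 0; summing to 11/80.
So P(r = 1 | data) = (1/8) / (11/80) = 10/11.

0.909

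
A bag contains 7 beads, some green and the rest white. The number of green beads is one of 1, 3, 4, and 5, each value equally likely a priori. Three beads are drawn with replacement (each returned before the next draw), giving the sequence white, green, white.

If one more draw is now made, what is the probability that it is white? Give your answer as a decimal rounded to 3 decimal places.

Compute the likelihood of the observed sequence for each case: P(data | r = 1) = (6/7)(1/7)(6/7) = 36/343; P(data | r = 3) = (4/7)(3/7)(4/7) = 48/343; P(data | r = 4) = (3/7)(4/7)(3/7) = 36/343; P(data | r = 5) = (2/7)(5/7)(2/7) = 20/343.
The prior-weighted likelihoods are 1/4 · 36/343 = 9/343, 1/4 · 48/343 = 12/343, 1/4 · 36/343 = 9/343, 1/4 · 20/343 = 5/343; with total 5/49.
The posterior is then P(r = 1 | data) = 9/35, P(r = 3 | data) = 12/35, P(r = 4 | data) = 9/35, P(r = 5 | data) = 1/7.
So P(white next | data) = Σ P(white next | H) P(H | data) = (6/7)(9/35) + (4/7)(12/35) + (3/7)(9/35) + (2/7)(1/7) = 139/245.

0.567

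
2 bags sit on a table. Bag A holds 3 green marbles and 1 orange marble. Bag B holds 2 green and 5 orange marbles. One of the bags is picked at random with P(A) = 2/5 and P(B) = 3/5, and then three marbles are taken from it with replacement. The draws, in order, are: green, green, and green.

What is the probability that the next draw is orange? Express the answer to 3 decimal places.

The likelihood of the observed sequence under each hypothesis: P(data | bag A) = (3/4)(3/4)(3/4) = 0.42188; P(data | bag B) = (2/7)(2/7)(2/7) = 0.023324.
Multiplying each by its prior: 2/5 · 0.42188 = 0.16875, 3/5 · 0.023324 = 0.013994; these sum to 0.18274.
Normalising, the posterior is P(bag A | data) = 0.92342, P(bag B | data) = 0.076578.
Averaging over the posterior, P(orange next | data) = (1/4)(0.92342) + (5/7)(0.076578) = 0.28555.

0.286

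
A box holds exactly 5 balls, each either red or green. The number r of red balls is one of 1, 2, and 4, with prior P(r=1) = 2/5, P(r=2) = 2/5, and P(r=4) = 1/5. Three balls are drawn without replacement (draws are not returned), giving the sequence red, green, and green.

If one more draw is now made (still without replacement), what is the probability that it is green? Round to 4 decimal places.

0.7500

The likelihood of the observed sequence under each hypothesis: P(data | r = 1) = (1/5)(4/4)(3/3) = 1/5; P(data | r = 2) = (2/5)(3/4)(2/3) = 1/5; P(data | r = 4) = (4/5)(1/4)(0/3) = 0.
Weighting by the prior gives 2/5 · 1/5 = 2/25, 2/5 · 1/5 = 2/25, 1/5 · 0 = 0; these sum to 4/25.
Dividing through by the total gives posterior P(r = 1 | data) = 1/2, P(r = 2 | data) = 1/2, P(r = 4 | data) = 0.
Averaging over the posterior, P(green next | data) = (1)(1/2) + (1/2)(1/2) = 3/4.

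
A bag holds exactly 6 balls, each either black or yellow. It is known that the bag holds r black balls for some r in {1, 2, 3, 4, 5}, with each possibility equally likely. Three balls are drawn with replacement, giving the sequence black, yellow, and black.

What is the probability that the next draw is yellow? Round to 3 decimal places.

Compute the likelihood of the observed sequence for each case: P(data | r = 1) = (1/6)(5/6)(1/6) = 5/216; P(data | r = 2) = (2/6)(4/6)(2/6) = 2/27; P(data | r = 3) = (3/6)(3/6)(3/6) = 1/8; P(data | r = 4) = (4/6)(2/6)(4/6) = 4/27; P(data | r = 5) = (5/6)(1/6)(5/6) = 25/216.
Weighting by the prior gives 1/5 · 5/216 = 1/216, 1/5 · 2/27 = 2/135, 1/5 · 1/8 = 1/40, 1/5 · 4/27 = 4/135, 1/5 · 25/216 = 5/216; with total 7/72.
Dividing through by the total gives posterior P(r = 1 | data) = 1/21, P(r = 2 | data) = 16/105, P(r = 3 | data) = 9/35, P(r = 4 | data) = 32/105, P(r = 5 | data) = 5/21.
So P(yellow next | data) = Σ P(yellow next | H) P(H | data) = (5/6)(1/21) + (2/3)(16/105) + (1/2)(9/35) + (1/3)(32/105) + (1/6)(5/21) = 37/90.

0.411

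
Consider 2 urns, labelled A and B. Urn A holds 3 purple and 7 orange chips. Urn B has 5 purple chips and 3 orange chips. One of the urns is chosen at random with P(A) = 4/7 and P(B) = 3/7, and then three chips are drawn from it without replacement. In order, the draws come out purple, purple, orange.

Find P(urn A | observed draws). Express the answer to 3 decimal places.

Compute the likelihood of the observed sequence for each case: P(data | urn A) = (3/10)(2/9)(7/8) = 0.058333; P(data | urn B) = (5/8)(4/7)(3/6) = 0.17857.
The prior-weighted likelihoods are 4/7 · 0.058333 = 0.033333, 3/7 · 0.17857 = 0.076531; these sum to 0.10986.
So P(urn A | data) = (0.033333) / (0.10986) = 0.30341.

0.303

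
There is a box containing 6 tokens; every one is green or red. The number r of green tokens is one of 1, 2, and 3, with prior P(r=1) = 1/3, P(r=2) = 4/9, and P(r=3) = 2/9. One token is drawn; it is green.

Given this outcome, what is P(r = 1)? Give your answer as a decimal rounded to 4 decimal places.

Under each hypothesis, the probability of this draw is: P(data | r = 1) = (1/6) = 1/6; P(data | r = 2) = (2/6) = 1/3; P(data | r = 3) = (3/6) = 1/2.
Weighting by the prior gives 1/3 · 1/6 = 1/18, 4/9 · 1/3 = 4/27, 2/9 · 1/2 = 1/9; these sum to 17/54.
Therefore the posterior P(r = 1 | data) = (1/18) / (17/54) = 3/17.

0.1765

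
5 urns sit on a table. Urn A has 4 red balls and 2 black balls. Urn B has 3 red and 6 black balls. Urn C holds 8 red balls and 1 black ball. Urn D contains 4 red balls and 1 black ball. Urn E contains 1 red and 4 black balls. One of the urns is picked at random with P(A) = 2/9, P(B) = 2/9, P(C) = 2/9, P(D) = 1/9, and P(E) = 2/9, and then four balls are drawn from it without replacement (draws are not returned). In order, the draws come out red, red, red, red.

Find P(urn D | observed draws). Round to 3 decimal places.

0.138

Compute the likelihood of the observed sequence for each case: P(data | urn A) = (4/6)(3/5)(2/4)(1/3) = 1/15; P(data | urn B) = (3/9)(2/8)(1/7)(0/6) = 0; P(data | urn C) = (8/9)(7/8)(6/7)(5/6) = 5/9; P(data | urn D) = (4/5)(3/4)(2/3)(1/2) = 1/5; P(data | urn E) = (1/5)(0/4) = 0.
The prior-weighted likelihoods are 2/9 · 1/15 = 2/135, 2/9 · 0 = 0, 2/9 · 5/9 = 10/81, 1/9 · 1/5 = 1/45, 2/9 · 0 = 0; with total 13/81.
By Bayes' rule, P(urn D | data) = (1/45) / (13/81) = 9/65.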